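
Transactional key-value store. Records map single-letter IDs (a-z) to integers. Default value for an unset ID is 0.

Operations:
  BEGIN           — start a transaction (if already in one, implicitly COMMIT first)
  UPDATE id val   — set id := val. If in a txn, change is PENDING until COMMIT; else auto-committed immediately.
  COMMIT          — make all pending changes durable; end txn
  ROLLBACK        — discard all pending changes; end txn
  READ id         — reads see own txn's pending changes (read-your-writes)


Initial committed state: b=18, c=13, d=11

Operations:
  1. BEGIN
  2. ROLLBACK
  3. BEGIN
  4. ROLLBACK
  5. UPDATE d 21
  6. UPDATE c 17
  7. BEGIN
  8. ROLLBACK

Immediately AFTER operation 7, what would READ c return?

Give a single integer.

Answer: 17

Derivation:
Initial committed: {b=18, c=13, d=11}
Op 1: BEGIN: in_txn=True, pending={}
Op 2: ROLLBACK: discarded pending []; in_txn=False
Op 3: BEGIN: in_txn=True, pending={}
Op 4: ROLLBACK: discarded pending []; in_txn=False
Op 5: UPDATE d=21 (auto-commit; committed d=21)
Op 6: UPDATE c=17 (auto-commit; committed c=17)
Op 7: BEGIN: in_txn=True, pending={}
After op 7: visible(c) = 17 (pending={}, committed={b=18, c=17, d=21})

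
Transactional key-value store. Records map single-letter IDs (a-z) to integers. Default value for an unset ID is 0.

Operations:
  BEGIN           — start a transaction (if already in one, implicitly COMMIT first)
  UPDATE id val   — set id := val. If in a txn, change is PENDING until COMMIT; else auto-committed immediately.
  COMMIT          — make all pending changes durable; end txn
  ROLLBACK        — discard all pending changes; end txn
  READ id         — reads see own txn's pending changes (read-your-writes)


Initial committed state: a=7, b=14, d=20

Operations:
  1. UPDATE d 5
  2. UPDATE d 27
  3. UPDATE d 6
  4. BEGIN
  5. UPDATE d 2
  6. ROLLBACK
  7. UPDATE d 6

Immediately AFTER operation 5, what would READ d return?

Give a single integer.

Answer: 2

Derivation:
Initial committed: {a=7, b=14, d=20}
Op 1: UPDATE d=5 (auto-commit; committed d=5)
Op 2: UPDATE d=27 (auto-commit; committed d=27)
Op 3: UPDATE d=6 (auto-commit; committed d=6)
Op 4: BEGIN: in_txn=True, pending={}
Op 5: UPDATE d=2 (pending; pending now {d=2})
After op 5: visible(d) = 2 (pending={d=2}, committed={a=7, b=14, d=6})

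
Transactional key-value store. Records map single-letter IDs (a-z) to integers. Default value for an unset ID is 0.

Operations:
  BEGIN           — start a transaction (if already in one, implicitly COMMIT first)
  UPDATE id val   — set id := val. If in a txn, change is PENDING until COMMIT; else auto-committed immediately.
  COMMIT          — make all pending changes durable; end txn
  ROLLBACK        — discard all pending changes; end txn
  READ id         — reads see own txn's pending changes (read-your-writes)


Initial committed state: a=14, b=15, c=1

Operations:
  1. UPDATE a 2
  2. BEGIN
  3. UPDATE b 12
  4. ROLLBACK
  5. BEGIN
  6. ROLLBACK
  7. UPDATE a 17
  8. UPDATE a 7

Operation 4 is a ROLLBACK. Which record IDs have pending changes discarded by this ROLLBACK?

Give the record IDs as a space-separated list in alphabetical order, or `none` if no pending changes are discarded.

Initial committed: {a=14, b=15, c=1}
Op 1: UPDATE a=2 (auto-commit; committed a=2)
Op 2: BEGIN: in_txn=True, pending={}
Op 3: UPDATE b=12 (pending; pending now {b=12})
Op 4: ROLLBACK: discarded pending ['b']; in_txn=False
Op 5: BEGIN: in_txn=True, pending={}
Op 6: ROLLBACK: discarded pending []; in_txn=False
Op 7: UPDATE a=17 (auto-commit; committed a=17)
Op 8: UPDATE a=7 (auto-commit; committed a=7)
ROLLBACK at op 4 discards: ['b']

Answer: b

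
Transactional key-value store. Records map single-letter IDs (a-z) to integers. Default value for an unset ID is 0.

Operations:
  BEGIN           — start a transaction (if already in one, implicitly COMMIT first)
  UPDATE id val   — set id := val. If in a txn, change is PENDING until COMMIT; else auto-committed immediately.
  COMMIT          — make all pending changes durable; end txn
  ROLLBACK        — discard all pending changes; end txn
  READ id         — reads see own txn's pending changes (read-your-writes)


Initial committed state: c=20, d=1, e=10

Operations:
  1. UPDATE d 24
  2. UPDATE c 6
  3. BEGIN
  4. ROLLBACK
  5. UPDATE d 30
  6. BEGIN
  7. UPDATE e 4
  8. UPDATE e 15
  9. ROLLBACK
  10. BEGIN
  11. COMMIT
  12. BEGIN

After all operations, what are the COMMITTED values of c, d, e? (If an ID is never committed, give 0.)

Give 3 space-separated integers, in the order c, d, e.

Initial committed: {c=20, d=1, e=10}
Op 1: UPDATE d=24 (auto-commit; committed d=24)
Op 2: UPDATE c=6 (auto-commit; committed c=6)
Op 3: BEGIN: in_txn=True, pending={}
Op 4: ROLLBACK: discarded pending []; in_txn=False
Op 5: UPDATE d=30 (auto-commit; committed d=30)
Op 6: BEGIN: in_txn=True, pending={}
Op 7: UPDATE e=4 (pending; pending now {e=4})
Op 8: UPDATE e=15 (pending; pending now {e=15})
Op 9: ROLLBACK: discarded pending ['e']; in_txn=False
Op 10: BEGIN: in_txn=True, pending={}
Op 11: COMMIT: merged [] into committed; committed now {c=6, d=30, e=10}
Op 12: BEGIN: in_txn=True, pending={}
Final committed: {c=6, d=30, e=10}

Answer: 6 30 10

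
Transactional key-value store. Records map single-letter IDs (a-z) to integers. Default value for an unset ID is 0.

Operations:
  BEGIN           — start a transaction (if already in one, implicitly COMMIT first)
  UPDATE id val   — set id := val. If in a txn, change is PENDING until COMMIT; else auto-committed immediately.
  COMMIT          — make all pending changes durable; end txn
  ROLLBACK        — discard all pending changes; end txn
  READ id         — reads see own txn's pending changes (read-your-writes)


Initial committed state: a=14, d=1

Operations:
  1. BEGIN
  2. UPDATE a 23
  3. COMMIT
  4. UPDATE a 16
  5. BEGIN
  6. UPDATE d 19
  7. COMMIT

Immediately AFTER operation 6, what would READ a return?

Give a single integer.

Answer: 16

Derivation:
Initial committed: {a=14, d=1}
Op 1: BEGIN: in_txn=True, pending={}
Op 2: UPDATE a=23 (pending; pending now {a=23})
Op 3: COMMIT: merged ['a'] into committed; committed now {a=23, d=1}
Op 4: UPDATE a=16 (auto-commit; committed a=16)
Op 5: BEGIN: in_txn=True, pending={}
Op 6: UPDATE d=19 (pending; pending now {d=19})
After op 6: visible(a) = 16 (pending={d=19}, committed={a=16, d=1})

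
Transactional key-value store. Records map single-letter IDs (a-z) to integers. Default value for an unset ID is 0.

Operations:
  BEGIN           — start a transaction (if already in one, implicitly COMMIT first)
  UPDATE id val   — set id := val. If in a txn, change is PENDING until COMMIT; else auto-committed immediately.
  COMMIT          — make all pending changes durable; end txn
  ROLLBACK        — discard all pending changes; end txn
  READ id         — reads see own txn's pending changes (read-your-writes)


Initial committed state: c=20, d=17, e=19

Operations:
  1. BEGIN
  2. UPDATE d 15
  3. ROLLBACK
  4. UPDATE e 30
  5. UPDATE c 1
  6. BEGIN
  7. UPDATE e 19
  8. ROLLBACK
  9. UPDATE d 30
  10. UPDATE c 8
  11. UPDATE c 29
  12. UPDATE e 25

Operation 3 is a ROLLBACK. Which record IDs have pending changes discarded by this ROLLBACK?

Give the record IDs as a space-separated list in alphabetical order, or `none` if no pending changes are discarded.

Answer: d

Derivation:
Initial committed: {c=20, d=17, e=19}
Op 1: BEGIN: in_txn=True, pending={}
Op 2: UPDATE d=15 (pending; pending now {d=15})
Op 3: ROLLBACK: discarded pending ['d']; in_txn=False
Op 4: UPDATE e=30 (auto-commit; committed e=30)
Op 5: UPDATE c=1 (auto-commit; committed c=1)
Op 6: BEGIN: in_txn=True, pending={}
Op 7: UPDATE e=19 (pending; pending now {e=19})
Op 8: ROLLBACK: discarded pending ['e']; in_txn=False
Op 9: UPDATE d=30 (auto-commit; committed d=30)
Op 10: UPDATE c=8 (auto-commit; committed c=8)
Op 11: UPDATE c=29 (auto-commit; committed c=29)
Op 12: UPDATE e=25 (auto-commit; committed e=25)
ROLLBACK at op 3 discards: ['d']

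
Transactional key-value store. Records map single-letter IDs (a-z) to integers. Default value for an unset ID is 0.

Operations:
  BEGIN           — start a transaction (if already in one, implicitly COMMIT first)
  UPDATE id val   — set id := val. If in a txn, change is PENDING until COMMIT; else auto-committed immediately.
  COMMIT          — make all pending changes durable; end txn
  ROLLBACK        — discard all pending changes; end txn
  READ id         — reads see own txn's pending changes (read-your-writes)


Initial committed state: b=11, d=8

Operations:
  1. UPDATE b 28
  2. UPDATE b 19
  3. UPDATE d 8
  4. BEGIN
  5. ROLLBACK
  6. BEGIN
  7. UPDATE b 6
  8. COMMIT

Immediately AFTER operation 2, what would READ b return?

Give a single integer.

Initial committed: {b=11, d=8}
Op 1: UPDATE b=28 (auto-commit; committed b=28)
Op 2: UPDATE b=19 (auto-commit; committed b=19)
After op 2: visible(b) = 19 (pending={}, committed={b=19, d=8})

Answer: 19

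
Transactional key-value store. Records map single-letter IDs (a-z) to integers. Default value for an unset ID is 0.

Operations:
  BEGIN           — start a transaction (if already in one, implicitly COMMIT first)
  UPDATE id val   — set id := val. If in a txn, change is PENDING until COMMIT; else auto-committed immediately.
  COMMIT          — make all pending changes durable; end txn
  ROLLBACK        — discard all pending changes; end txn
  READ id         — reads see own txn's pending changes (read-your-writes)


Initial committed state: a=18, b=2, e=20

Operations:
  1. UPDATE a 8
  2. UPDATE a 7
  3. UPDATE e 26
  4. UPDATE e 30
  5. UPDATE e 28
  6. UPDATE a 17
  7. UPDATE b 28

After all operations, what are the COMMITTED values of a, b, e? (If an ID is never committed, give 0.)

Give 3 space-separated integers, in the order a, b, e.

Answer: 17 28 28

Derivation:
Initial committed: {a=18, b=2, e=20}
Op 1: UPDATE a=8 (auto-commit; committed a=8)
Op 2: UPDATE a=7 (auto-commit; committed a=7)
Op 3: UPDATE e=26 (auto-commit; committed e=26)
Op 4: UPDATE e=30 (auto-commit; committed e=30)
Op 5: UPDATE e=28 (auto-commit; committed e=28)
Op 6: UPDATE a=17 (auto-commit; committed a=17)
Op 7: UPDATE b=28 (auto-commit; committed b=28)
Final committed: {a=17, b=28, e=28}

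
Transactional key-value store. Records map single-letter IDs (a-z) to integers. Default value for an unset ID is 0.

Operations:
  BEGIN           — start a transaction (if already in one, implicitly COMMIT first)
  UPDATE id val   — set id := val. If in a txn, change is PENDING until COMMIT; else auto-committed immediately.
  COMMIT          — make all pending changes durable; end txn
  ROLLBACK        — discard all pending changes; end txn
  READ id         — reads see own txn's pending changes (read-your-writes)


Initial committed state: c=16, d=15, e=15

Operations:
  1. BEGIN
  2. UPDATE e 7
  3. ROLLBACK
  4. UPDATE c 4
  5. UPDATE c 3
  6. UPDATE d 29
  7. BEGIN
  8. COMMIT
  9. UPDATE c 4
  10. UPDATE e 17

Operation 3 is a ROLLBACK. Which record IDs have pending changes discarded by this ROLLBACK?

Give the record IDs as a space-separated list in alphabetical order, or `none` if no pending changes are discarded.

Initial committed: {c=16, d=15, e=15}
Op 1: BEGIN: in_txn=True, pending={}
Op 2: UPDATE e=7 (pending; pending now {e=7})
Op 3: ROLLBACK: discarded pending ['e']; in_txn=False
Op 4: UPDATE c=4 (auto-commit; committed c=4)
Op 5: UPDATE c=3 (auto-commit; committed c=3)
Op 6: UPDATE d=29 (auto-commit; committed d=29)
Op 7: BEGIN: in_txn=True, pending={}
Op 8: COMMIT: merged [] into committed; committed now {c=3, d=29, e=15}
Op 9: UPDATE c=4 (auto-commit; committed c=4)
Op 10: UPDATE e=17 (auto-commit; committed e=17)
ROLLBACK at op 3 discards: ['e']

Answer: e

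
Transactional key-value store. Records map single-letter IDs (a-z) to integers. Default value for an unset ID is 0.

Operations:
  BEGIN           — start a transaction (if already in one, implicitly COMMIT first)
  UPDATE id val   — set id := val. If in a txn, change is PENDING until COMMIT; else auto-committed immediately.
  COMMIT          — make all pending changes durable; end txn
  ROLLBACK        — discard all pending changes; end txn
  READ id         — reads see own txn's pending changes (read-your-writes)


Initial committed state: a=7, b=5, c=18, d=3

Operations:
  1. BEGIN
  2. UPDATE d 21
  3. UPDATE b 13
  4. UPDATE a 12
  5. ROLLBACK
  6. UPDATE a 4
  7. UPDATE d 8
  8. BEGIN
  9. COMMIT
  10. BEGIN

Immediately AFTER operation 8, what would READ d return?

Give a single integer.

Answer: 8

Derivation:
Initial committed: {a=7, b=5, c=18, d=3}
Op 1: BEGIN: in_txn=True, pending={}
Op 2: UPDATE d=21 (pending; pending now {d=21})
Op 3: UPDATE b=13 (pending; pending now {b=13, d=21})
Op 4: UPDATE a=12 (pending; pending now {a=12, b=13, d=21})
Op 5: ROLLBACK: discarded pending ['a', 'b', 'd']; in_txn=False
Op 6: UPDATE a=4 (auto-commit; committed a=4)
Op 7: UPDATE d=8 (auto-commit; committed d=8)
Op 8: BEGIN: in_txn=True, pending={}
After op 8: visible(d) = 8 (pending={}, committed={a=4, b=5, c=18, d=8})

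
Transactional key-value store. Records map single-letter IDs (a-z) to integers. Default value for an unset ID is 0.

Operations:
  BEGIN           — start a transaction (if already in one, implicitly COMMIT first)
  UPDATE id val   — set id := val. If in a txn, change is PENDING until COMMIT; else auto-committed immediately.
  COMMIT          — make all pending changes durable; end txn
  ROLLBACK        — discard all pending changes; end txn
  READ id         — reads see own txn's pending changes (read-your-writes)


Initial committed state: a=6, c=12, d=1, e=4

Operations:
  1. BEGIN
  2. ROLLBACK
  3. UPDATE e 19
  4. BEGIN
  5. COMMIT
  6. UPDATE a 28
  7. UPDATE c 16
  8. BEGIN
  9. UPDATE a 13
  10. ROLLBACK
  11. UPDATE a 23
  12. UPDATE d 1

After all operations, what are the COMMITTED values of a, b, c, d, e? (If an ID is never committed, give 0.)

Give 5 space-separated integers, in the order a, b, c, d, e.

Initial committed: {a=6, c=12, d=1, e=4}
Op 1: BEGIN: in_txn=True, pending={}
Op 2: ROLLBACK: discarded pending []; in_txn=False
Op 3: UPDATE e=19 (auto-commit; committed e=19)
Op 4: BEGIN: in_txn=True, pending={}
Op 5: COMMIT: merged [] into committed; committed now {a=6, c=12, d=1, e=19}
Op 6: UPDATE a=28 (auto-commit; committed a=28)
Op 7: UPDATE c=16 (auto-commit; committed c=16)
Op 8: BEGIN: in_txn=True, pending={}
Op 9: UPDATE a=13 (pending; pending now {a=13})
Op 10: ROLLBACK: discarded pending ['a']; in_txn=False
Op 11: UPDATE a=23 (auto-commit; committed a=23)
Op 12: UPDATE d=1 (auto-commit; committed d=1)
Final committed: {a=23, c=16, d=1, e=19}

Answer: 23 0 16 1 19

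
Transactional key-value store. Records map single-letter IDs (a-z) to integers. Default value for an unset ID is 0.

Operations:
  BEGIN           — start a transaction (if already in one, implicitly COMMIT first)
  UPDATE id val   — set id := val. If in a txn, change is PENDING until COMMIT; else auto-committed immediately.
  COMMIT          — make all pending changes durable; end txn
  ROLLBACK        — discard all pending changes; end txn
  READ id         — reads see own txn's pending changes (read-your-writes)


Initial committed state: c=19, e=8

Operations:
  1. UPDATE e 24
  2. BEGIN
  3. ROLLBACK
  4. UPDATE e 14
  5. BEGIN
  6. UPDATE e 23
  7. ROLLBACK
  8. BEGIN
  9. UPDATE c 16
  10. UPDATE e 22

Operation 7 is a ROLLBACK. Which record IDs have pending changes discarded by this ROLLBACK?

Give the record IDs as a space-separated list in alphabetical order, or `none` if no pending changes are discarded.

Initial committed: {c=19, e=8}
Op 1: UPDATE e=24 (auto-commit; committed e=24)
Op 2: BEGIN: in_txn=True, pending={}
Op 3: ROLLBACK: discarded pending []; in_txn=False
Op 4: UPDATE e=14 (auto-commit; committed e=14)
Op 5: BEGIN: in_txn=True, pending={}
Op 6: UPDATE e=23 (pending; pending now {e=23})
Op 7: ROLLBACK: discarded pending ['e']; in_txn=False
Op 8: BEGIN: in_txn=True, pending={}
Op 9: UPDATE c=16 (pending; pending now {c=16})
Op 10: UPDATE e=22 (pending; pending now {c=16, e=22})
ROLLBACK at op 7 discards: ['e']

Answer: e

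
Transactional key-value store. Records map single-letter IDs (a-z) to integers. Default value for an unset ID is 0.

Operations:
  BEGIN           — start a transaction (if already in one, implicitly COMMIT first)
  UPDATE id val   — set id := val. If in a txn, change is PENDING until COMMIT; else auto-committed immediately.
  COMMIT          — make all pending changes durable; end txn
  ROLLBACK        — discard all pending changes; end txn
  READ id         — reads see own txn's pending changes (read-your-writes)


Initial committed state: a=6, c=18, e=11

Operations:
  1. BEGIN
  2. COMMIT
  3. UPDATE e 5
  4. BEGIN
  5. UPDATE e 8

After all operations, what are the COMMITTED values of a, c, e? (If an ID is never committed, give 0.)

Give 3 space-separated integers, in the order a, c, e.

Answer: 6 18 5

Derivation:
Initial committed: {a=6, c=18, e=11}
Op 1: BEGIN: in_txn=True, pending={}
Op 2: COMMIT: merged [] into committed; committed now {a=6, c=18, e=11}
Op 3: UPDATE e=5 (auto-commit; committed e=5)
Op 4: BEGIN: in_txn=True, pending={}
Op 5: UPDATE e=8 (pending; pending now {e=8})
Final committed: {a=6, c=18, e=5}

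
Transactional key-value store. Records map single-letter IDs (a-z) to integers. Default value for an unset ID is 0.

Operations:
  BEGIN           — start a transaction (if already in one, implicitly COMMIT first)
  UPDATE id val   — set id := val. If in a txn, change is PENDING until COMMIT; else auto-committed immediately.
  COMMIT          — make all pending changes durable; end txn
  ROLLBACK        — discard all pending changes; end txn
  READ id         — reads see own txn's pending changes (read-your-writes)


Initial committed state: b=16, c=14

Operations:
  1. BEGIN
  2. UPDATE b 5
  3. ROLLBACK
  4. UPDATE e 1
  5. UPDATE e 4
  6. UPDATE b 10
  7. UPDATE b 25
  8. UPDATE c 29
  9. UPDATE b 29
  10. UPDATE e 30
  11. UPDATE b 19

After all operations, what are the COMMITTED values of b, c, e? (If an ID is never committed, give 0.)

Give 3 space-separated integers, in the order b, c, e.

Answer: 19 29 30

Derivation:
Initial committed: {b=16, c=14}
Op 1: BEGIN: in_txn=True, pending={}
Op 2: UPDATE b=5 (pending; pending now {b=5})
Op 3: ROLLBACK: discarded pending ['b']; in_txn=False
Op 4: UPDATE e=1 (auto-commit; committed e=1)
Op 5: UPDATE e=4 (auto-commit; committed e=4)
Op 6: UPDATE b=10 (auto-commit; committed b=10)
Op 7: UPDATE b=25 (auto-commit; committed b=25)
Op 8: UPDATE c=29 (auto-commit; committed c=29)
Op 9: UPDATE b=29 (auto-commit; committed b=29)
Op 10: UPDATE e=30 (auto-commit; committed e=30)
Op 11: UPDATE b=19 (auto-commit; committed b=19)
Final committed: {b=19, c=29, e=30}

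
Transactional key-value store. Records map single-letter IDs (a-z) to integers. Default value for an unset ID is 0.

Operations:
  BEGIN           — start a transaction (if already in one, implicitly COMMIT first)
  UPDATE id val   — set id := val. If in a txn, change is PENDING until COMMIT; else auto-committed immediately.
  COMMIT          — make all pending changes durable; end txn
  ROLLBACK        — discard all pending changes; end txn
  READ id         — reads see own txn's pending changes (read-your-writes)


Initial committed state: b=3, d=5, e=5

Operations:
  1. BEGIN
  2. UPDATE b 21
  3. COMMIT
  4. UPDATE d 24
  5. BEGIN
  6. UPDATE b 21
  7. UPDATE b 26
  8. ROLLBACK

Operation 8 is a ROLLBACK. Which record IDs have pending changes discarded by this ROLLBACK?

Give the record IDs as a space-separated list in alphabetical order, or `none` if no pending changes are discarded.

Answer: b

Derivation:
Initial committed: {b=3, d=5, e=5}
Op 1: BEGIN: in_txn=True, pending={}
Op 2: UPDATE b=21 (pending; pending now {b=21})
Op 3: COMMIT: merged ['b'] into committed; committed now {b=21, d=5, e=5}
Op 4: UPDATE d=24 (auto-commit; committed d=24)
Op 5: BEGIN: in_txn=True, pending={}
Op 6: UPDATE b=21 (pending; pending now {b=21})
Op 7: UPDATE b=26 (pending; pending now {b=26})
Op 8: ROLLBACK: discarded pending ['b']; in_txn=False
ROLLBACK at op 8 discards: ['b']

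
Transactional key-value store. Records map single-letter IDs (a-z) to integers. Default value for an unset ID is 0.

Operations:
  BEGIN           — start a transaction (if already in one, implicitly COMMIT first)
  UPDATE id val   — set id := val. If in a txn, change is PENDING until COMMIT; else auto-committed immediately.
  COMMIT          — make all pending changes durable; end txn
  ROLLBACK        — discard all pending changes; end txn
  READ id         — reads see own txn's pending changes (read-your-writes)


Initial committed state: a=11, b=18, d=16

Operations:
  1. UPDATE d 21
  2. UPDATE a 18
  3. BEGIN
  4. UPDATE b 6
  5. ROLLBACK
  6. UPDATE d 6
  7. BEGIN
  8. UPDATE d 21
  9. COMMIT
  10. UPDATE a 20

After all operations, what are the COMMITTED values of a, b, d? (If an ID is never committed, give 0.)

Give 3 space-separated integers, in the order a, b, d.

Initial committed: {a=11, b=18, d=16}
Op 1: UPDATE d=21 (auto-commit; committed d=21)
Op 2: UPDATE a=18 (auto-commit; committed a=18)
Op 3: BEGIN: in_txn=True, pending={}
Op 4: UPDATE b=6 (pending; pending now {b=6})
Op 5: ROLLBACK: discarded pending ['b']; in_txn=False
Op 6: UPDATE d=6 (auto-commit; committed d=6)
Op 7: BEGIN: in_txn=True, pending={}
Op 8: UPDATE d=21 (pending; pending now {d=21})
Op 9: COMMIT: merged ['d'] into committed; committed now {a=18, b=18, d=21}
Op 10: UPDATE a=20 (auto-commit; committed a=20)
Final committed: {a=20, b=18, d=21}

Answer: 20 18 21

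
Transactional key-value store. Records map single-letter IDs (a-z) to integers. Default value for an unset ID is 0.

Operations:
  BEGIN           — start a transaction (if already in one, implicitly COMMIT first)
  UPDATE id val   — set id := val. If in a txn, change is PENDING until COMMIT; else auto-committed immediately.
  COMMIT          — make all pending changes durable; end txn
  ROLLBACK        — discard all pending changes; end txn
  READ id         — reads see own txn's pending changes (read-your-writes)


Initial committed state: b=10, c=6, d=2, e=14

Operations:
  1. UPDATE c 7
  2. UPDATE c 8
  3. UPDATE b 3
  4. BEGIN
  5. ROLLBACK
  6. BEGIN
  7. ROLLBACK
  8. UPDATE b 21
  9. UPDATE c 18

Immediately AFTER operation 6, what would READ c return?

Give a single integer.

Answer: 8

Derivation:
Initial committed: {b=10, c=6, d=2, e=14}
Op 1: UPDATE c=7 (auto-commit; committed c=7)
Op 2: UPDATE c=8 (auto-commit; committed c=8)
Op 3: UPDATE b=3 (auto-commit; committed b=3)
Op 4: BEGIN: in_txn=True, pending={}
Op 5: ROLLBACK: discarded pending []; in_txn=False
Op 6: BEGIN: in_txn=True, pending={}
After op 6: visible(c) = 8 (pending={}, committed={b=3, c=8, d=2, e=14})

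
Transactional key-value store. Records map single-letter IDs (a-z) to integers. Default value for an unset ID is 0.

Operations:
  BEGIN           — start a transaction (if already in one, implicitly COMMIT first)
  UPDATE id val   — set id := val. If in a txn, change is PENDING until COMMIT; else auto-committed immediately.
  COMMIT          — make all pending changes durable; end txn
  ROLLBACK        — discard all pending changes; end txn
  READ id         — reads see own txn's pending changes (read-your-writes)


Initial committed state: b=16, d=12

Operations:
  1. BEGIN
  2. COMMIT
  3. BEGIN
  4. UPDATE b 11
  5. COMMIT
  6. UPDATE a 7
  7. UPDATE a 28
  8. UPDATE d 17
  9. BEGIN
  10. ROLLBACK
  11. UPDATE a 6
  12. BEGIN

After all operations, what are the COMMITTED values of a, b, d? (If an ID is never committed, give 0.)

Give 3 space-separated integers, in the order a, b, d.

Initial committed: {b=16, d=12}
Op 1: BEGIN: in_txn=True, pending={}
Op 2: COMMIT: merged [] into committed; committed now {b=16, d=12}
Op 3: BEGIN: in_txn=True, pending={}
Op 4: UPDATE b=11 (pending; pending now {b=11})
Op 5: COMMIT: merged ['b'] into committed; committed now {b=11, d=12}
Op 6: UPDATE a=7 (auto-commit; committed a=7)
Op 7: UPDATE a=28 (auto-commit; committed a=28)
Op 8: UPDATE d=17 (auto-commit; committed d=17)
Op 9: BEGIN: in_txn=True, pending={}
Op 10: ROLLBACK: discarded pending []; in_txn=False
Op 11: UPDATE a=6 (auto-commit; committed a=6)
Op 12: BEGIN: in_txn=True, pending={}
Final committed: {a=6, b=11, d=17}

Answer: 6 11 17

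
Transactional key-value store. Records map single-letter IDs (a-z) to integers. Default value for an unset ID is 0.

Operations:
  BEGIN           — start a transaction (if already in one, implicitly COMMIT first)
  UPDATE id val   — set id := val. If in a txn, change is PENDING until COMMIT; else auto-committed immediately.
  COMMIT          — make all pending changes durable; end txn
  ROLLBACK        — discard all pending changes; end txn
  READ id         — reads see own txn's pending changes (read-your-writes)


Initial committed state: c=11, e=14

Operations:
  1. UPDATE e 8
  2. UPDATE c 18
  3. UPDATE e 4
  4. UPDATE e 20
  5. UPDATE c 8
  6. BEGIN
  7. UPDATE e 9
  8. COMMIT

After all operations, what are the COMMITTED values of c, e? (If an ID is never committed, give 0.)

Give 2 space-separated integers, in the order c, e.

Answer: 8 9

Derivation:
Initial committed: {c=11, e=14}
Op 1: UPDATE e=8 (auto-commit; committed e=8)
Op 2: UPDATE c=18 (auto-commit; committed c=18)
Op 3: UPDATE e=4 (auto-commit; committed e=4)
Op 4: UPDATE e=20 (auto-commit; committed e=20)
Op 5: UPDATE c=8 (auto-commit; committed c=8)
Op 6: BEGIN: in_txn=True, pending={}
Op 7: UPDATE e=9 (pending; pending now {e=9})
Op 8: COMMIT: merged ['e'] into committed; committed now {c=8, e=9}
Final committed: {c=8, e=9}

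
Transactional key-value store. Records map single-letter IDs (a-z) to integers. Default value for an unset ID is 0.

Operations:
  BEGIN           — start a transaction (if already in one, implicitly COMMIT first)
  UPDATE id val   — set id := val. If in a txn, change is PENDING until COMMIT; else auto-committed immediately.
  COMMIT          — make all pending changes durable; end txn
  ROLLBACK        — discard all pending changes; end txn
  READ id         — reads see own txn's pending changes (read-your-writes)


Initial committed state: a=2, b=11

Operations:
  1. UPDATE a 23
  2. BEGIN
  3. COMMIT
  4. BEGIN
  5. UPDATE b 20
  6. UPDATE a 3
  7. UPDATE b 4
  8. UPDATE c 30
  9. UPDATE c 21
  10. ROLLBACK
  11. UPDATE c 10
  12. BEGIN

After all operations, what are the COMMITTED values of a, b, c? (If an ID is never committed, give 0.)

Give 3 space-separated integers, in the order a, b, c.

Answer: 23 11 10

Derivation:
Initial committed: {a=2, b=11}
Op 1: UPDATE a=23 (auto-commit; committed a=23)
Op 2: BEGIN: in_txn=True, pending={}
Op 3: COMMIT: merged [] into committed; committed now {a=23, b=11}
Op 4: BEGIN: in_txn=True, pending={}
Op 5: UPDATE b=20 (pending; pending now {b=20})
Op 6: UPDATE a=3 (pending; pending now {a=3, b=20})
Op 7: UPDATE b=4 (pending; pending now {a=3, b=4})
Op 8: UPDATE c=30 (pending; pending now {a=3, b=4, c=30})
Op 9: UPDATE c=21 (pending; pending now {a=3, b=4, c=21})
Op 10: ROLLBACK: discarded pending ['a', 'b', 'c']; in_txn=False
Op 11: UPDATE c=10 (auto-commit; committed c=10)
Op 12: BEGIN: in_txn=True, pending={}
Final committed: {a=23, b=11, c=10}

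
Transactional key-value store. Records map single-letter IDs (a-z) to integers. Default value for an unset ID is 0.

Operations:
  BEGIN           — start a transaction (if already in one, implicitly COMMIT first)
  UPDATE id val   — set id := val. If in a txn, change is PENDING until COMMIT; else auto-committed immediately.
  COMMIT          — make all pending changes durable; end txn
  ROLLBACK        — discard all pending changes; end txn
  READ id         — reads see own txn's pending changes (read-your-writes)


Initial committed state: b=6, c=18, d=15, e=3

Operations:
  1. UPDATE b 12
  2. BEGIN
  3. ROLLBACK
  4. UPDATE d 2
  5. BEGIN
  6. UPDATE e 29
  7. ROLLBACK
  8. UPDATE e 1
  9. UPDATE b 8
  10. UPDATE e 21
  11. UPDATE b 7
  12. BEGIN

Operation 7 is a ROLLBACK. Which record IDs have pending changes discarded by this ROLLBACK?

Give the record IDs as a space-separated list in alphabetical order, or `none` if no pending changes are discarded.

Initial committed: {b=6, c=18, d=15, e=3}
Op 1: UPDATE b=12 (auto-commit; committed b=12)
Op 2: BEGIN: in_txn=True, pending={}
Op 3: ROLLBACK: discarded pending []; in_txn=False
Op 4: UPDATE d=2 (auto-commit; committed d=2)
Op 5: BEGIN: in_txn=True, pending={}
Op 6: UPDATE e=29 (pending; pending now {e=29})
Op 7: ROLLBACK: discarded pending ['e']; in_txn=False
Op 8: UPDATE e=1 (auto-commit; committed e=1)
Op 9: UPDATE b=8 (auto-commit; committed b=8)
Op 10: UPDATE e=21 (auto-commit; committed e=21)
Op 11: UPDATE b=7 (auto-commit; committed b=7)
Op 12: BEGIN: in_txn=True, pending={}
ROLLBACK at op 7 discards: ['e']

Answer: e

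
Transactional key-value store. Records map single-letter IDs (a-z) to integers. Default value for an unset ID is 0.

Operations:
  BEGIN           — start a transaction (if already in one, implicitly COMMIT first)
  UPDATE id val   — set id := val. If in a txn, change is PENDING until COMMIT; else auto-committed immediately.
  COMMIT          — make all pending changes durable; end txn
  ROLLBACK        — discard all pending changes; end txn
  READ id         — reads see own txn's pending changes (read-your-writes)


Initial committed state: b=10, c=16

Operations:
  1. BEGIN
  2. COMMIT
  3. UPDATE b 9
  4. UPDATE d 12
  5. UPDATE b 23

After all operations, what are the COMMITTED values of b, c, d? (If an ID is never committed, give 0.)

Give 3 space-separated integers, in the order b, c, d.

Answer: 23 16 12

Derivation:
Initial committed: {b=10, c=16}
Op 1: BEGIN: in_txn=True, pending={}
Op 2: COMMIT: merged [] into committed; committed now {b=10, c=16}
Op 3: UPDATE b=9 (auto-commit; committed b=9)
Op 4: UPDATE d=12 (auto-commit; committed d=12)
Op 5: UPDATE b=23 (auto-commit; committed b=23)
Final committed: {b=23, c=16, d=12}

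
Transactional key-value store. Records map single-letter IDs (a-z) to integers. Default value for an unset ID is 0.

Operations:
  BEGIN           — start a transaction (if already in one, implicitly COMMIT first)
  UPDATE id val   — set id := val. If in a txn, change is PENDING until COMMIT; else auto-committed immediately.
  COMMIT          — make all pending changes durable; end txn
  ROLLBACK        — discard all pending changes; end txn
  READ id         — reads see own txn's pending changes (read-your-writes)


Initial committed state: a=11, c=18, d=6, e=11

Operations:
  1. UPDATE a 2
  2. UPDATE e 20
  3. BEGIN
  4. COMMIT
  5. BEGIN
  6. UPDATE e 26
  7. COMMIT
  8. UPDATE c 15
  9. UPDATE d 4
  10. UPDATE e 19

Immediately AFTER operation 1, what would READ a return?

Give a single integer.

Initial committed: {a=11, c=18, d=6, e=11}
Op 1: UPDATE a=2 (auto-commit; committed a=2)
After op 1: visible(a) = 2 (pending={}, committed={a=2, c=18, d=6, e=11})

Answer: 2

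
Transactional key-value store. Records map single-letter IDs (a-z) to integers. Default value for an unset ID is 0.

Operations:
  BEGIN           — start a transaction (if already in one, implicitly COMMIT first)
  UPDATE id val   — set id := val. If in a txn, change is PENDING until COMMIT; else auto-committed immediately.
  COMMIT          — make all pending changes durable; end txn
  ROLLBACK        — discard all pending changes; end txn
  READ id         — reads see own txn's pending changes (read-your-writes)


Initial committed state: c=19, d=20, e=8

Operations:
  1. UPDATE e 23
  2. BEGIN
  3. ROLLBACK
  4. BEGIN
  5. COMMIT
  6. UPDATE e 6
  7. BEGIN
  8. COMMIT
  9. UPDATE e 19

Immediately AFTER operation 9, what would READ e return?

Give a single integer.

Initial committed: {c=19, d=20, e=8}
Op 1: UPDATE e=23 (auto-commit; committed e=23)
Op 2: BEGIN: in_txn=True, pending={}
Op 3: ROLLBACK: discarded pending []; in_txn=False
Op 4: BEGIN: in_txn=True, pending={}
Op 5: COMMIT: merged [] into committed; committed now {c=19, d=20, e=23}
Op 6: UPDATE e=6 (auto-commit; committed e=6)
Op 7: BEGIN: in_txn=True, pending={}
Op 8: COMMIT: merged [] into committed; committed now {c=19, d=20, e=6}
Op 9: UPDATE e=19 (auto-commit; committed e=19)
After op 9: visible(e) = 19 (pending={}, committed={c=19, d=20, e=19})

Answer: 19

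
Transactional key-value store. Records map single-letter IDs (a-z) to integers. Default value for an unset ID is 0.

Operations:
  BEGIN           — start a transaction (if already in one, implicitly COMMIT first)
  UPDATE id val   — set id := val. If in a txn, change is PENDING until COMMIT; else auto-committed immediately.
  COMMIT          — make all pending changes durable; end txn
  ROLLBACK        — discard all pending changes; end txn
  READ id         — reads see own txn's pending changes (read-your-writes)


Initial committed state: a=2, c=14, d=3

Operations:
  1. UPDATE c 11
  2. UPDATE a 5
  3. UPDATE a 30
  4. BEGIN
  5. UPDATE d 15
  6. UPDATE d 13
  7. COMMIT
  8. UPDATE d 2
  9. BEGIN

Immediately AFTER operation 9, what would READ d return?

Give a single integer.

Answer: 2

Derivation:
Initial committed: {a=2, c=14, d=3}
Op 1: UPDATE c=11 (auto-commit; committed c=11)
Op 2: UPDATE a=5 (auto-commit; committed a=5)
Op 3: UPDATE a=30 (auto-commit; committed a=30)
Op 4: BEGIN: in_txn=True, pending={}
Op 5: UPDATE d=15 (pending; pending now {d=15})
Op 6: UPDATE d=13 (pending; pending now {d=13})
Op 7: COMMIT: merged ['d'] into committed; committed now {a=30, c=11, d=13}
Op 8: UPDATE d=2 (auto-commit; committed d=2)
Op 9: BEGIN: in_txn=True, pending={}
After op 9: visible(d) = 2 (pending={}, committed={a=30, c=11, d=2})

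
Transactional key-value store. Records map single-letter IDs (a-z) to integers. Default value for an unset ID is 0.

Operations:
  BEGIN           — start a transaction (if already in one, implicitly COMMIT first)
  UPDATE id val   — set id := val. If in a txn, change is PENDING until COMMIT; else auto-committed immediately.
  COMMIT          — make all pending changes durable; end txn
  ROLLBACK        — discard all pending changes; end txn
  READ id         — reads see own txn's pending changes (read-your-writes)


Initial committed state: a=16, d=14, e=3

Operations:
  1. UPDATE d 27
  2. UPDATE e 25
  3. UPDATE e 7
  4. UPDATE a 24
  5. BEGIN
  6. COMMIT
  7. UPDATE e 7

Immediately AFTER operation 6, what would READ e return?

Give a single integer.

Initial committed: {a=16, d=14, e=3}
Op 1: UPDATE d=27 (auto-commit; committed d=27)
Op 2: UPDATE e=25 (auto-commit; committed e=25)
Op 3: UPDATE e=7 (auto-commit; committed e=7)
Op 4: UPDATE a=24 (auto-commit; committed a=24)
Op 5: BEGIN: in_txn=True, pending={}
Op 6: COMMIT: merged [] into committed; committed now {a=24, d=27, e=7}
After op 6: visible(e) = 7 (pending={}, committed={a=24, d=27, e=7})

Answer: 7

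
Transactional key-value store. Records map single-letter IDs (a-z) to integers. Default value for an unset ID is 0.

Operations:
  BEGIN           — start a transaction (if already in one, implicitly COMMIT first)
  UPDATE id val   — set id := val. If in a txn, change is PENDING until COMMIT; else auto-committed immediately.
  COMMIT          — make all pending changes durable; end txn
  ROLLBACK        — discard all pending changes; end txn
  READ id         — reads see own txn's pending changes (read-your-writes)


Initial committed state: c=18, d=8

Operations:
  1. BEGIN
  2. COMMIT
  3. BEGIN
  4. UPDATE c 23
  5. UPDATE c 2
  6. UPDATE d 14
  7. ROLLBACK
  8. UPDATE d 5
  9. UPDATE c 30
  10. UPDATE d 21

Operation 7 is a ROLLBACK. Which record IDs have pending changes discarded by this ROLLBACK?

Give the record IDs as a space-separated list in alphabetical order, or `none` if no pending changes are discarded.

Initial committed: {c=18, d=8}
Op 1: BEGIN: in_txn=True, pending={}
Op 2: COMMIT: merged [] into committed; committed now {c=18, d=8}
Op 3: BEGIN: in_txn=True, pending={}
Op 4: UPDATE c=23 (pending; pending now {c=23})
Op 5: UPDATE c=2 (pending; pending now {c=2})
Op 6: UPDATE d=14 (pending; pending now {c=2, d=14})
Op 7: ROLLBACK: discarded pending ['c', 'd']; in_txn=False
Op 8: UPDATE d=5 (auto-commit; committed d=5)
Op 9: UPDATE c=30 (auto-commit; committed c=30)
Op 10: UPDATE d=21 (auto-commit; committed d=21)
ROLLBACK at op 7 discards: ['c', 'd']

Answer: c d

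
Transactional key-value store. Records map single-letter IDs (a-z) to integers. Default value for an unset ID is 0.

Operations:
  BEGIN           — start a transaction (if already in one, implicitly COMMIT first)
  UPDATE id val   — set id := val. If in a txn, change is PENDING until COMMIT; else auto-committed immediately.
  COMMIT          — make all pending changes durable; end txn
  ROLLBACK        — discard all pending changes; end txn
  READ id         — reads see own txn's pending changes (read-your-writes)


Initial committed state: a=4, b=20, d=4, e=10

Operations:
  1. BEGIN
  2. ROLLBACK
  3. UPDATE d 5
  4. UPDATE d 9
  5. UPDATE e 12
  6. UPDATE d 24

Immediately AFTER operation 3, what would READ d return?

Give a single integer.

Answer: 5

Derivation:
Initial committed: {a=4, b=20, d=4, e=10}
Op 1: BEGIN: in_txn=True, pending={}
Op 2: ROLLBACK: discarded pending []; in_txn=False
Op 3: UPDATE d=5 (auto-commit; committed d=5)
After op 3: visible(d) = 5 (pending={}, committed={a=4, b=20, d=5, e=10})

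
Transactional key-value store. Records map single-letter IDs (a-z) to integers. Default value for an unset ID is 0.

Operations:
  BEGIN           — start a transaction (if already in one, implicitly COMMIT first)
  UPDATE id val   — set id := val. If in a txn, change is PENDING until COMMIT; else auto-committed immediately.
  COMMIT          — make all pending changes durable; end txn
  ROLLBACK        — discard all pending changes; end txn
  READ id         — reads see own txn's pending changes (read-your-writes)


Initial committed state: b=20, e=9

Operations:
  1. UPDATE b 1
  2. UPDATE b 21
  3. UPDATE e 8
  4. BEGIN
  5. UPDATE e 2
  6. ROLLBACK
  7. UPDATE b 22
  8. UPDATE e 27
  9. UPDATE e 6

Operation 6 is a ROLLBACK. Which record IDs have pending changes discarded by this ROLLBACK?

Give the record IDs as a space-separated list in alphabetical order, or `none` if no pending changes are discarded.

Initial committed: {b=20, e=9}
Op 1: UPDATE b=1 (auto-commit; committed b=1)
Op 2: UPDATE b=21 (auto-commit; committed b=21)
Op 3: UPDATE e=8 (auto-commit; committed e=8)
Op 4: BEGIN: in_txn=True, pending={}
Op 5: UPDATE e=2 (pending; pending now {e=2})
Op 6: ROLLBACK: discarded pending ['e']; in_txn=False
Op 7: UPDATE b=22 (auto-commit; committed b=22)
Op 8: UPDATE e=27 (auto-commit; committed e=27)
Op 9: UPDATE e=6 (auto-commit; committed e=6)
ROLLBACK at op 6 discards: ['e']

Answer: e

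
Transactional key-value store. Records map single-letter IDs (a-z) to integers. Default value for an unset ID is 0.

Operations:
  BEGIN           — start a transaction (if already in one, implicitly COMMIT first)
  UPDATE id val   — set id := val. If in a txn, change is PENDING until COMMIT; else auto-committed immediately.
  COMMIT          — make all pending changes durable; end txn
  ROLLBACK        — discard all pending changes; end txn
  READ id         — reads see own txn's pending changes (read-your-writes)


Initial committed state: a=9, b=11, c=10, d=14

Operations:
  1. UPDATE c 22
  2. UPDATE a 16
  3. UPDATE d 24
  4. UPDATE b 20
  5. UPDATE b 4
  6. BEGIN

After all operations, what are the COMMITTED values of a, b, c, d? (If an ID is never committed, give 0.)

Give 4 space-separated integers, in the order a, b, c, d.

Answer: 16 4 22 24

Derivation:
Initial committed: {a=9, b=11, c=10, d=14}
Op 1: UPDATE c=22 (auto-commit; committed c=22)
Op 2: UPDATE a=16 (auto-commit; committed a=16)
Op 3: UPDATE d=24 (auto-commit; committed d=24)
Op 4: UPDATE b=20 (auto-commit; committed b=20)
Op 5: UPDATE b=4 (auto-commit; committed b=4)
Op 6: BEGIN: in_txn=True, pending={}
Final committed: {a=16, b=4, c=22, d=24}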